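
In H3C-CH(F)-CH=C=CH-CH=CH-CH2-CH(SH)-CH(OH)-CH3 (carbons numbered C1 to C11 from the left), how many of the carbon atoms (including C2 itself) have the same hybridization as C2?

6

C2 is sp3 (only σ bonds).
C1: sp3 ✓
C2: sp3 ✓
C3: sp2
C4: sp
C5: sp2
C6: sp2
C7: sp2
C8: sp3 ✓
C9: sp3 ✓
C10: sp3 ✓
C11: sp3 ✓
6 carbons are sp3.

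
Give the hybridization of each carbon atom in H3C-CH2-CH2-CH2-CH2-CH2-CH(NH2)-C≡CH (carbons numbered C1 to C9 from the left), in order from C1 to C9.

C1 has 4 σ bonds: steric number 4 → sp3.
C2 (4 σ bonds) has steric number 4: sp3.
C3 has 4 σ bonds: steric number 4 → sp3.
C4: 4 σ bonds — 4 electron domains, sp3.
C5 (4 σ bonds) has steric number 4: sp3.
C6 is sp3: 4 σ bonds, 4 electron-density regions.
C7 (4 σ bonds) has steric number 4: sp3.
C8: 2 σ bonds, plus two π bonds; 2 regions of electron density → sp.
C9 carries 2 σ bonds, plus two π bonds, giving a steric number of 2, so it is sp.

C1 sp3, C2 sp3, C3 sp3, C4 sp3, C5 sp3, C6 sp3, C7 sp3, C8 sp, C9 sp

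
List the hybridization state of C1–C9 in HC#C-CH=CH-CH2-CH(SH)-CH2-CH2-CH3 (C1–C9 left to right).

C1 sp, C2 sp, C3 sp2, C4 sp2, C5 sp3, C6 sp3, C7 sp3, C8 sp3, C9 sp3

C1 has 2 σ bonds, plus two π bonds: steric number 2 → sp.
C2 (2 σ bonds, plus two π bonds) has steric number 2: sp.
C3 — 3 σ bonds, plus one π bond. Steric number 3, so sp2.
C4 is sp2: 3 σ bonds, plus one π bond, 3 electron-density regions.
C5: 4 σ bonds; 4 regions of electron density → sp3.
C6 is sp3: 4 σ bonds, 4 electron-density regions.
C7 is sp3: 4 σ bonds, 4 electron-density regions.
C8 carries 4 σ bonds, giving a steric number of 4, so it is sp3.
C9 has 4 σ bonds: steric number 4 → sp3.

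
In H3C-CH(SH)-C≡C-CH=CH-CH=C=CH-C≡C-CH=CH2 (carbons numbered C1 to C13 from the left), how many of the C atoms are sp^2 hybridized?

C1: sp3
C2: sp3
C3: sp
C4: sp
C5: sp2 ✓
C6: sp2 ✓
C7: sp2 ✓
C8: sp
C9: sp2 ✓
C10: sp
C11: sp
C12: sp2 ✓
C13: sp2 ✓
C5, C6, C7, C9, C12, C13 → 6 sp2 carbons.

6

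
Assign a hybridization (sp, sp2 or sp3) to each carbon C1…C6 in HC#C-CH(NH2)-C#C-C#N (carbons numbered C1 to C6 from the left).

C1 sp, C2 sp, C3 sp3, C4 sp, C5 sp, C6 sp

C1: 2 σ bonds, plus two π bonds; 2 regions of electron density → sp.
C2 carries 2 σ bonds, plus two π bonds, giving a steric number of 2, so it is sp.
C3 carries 4 σ bonds, giving a steric number of 4, so it is sp3.
C4 — 2 σ bonds, plus two π bonds. Steric number 2, so sp.
C5: 2 σ bonds, plus two π bonds — 2 electron domains, sp.
C6 carries 2 σ bonds, plus two π bonds, giving a steric number of 2, so it is sp.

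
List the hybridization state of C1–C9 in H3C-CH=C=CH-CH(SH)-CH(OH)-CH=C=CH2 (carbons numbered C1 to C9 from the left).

C1 has 4 σ bonds: steric number 4 → sp3.
C2 (3 σ bonds, plus one π bond) has steric number 3: sp2.
C3 has 2 σ bonds, plus two π bonds: steric number 2 → sp.
C4: 3 σ bonds, plus one π bond — 3 electron domains, sp2.
C5 has 4 σ bonds: steric number 4 → sp3.
C6 — 4 σ bonds. Steric number 4, so sp3.
C7 is sp2: 3 σ bonds, plus one π bond, 3 electron-density regions.
C8 has 2 σ bonds, plus two π bonds: steric number 2 → sp.
C9 carries 3 σ bonds, plus one π bond, giving a steric number of 3, so it is sp2.

C1 sp3, C2 sp2, C3 sp, C4 sp2, C5 sp3, C6 sp3, C7 sp2, C8 sp, C9 sp2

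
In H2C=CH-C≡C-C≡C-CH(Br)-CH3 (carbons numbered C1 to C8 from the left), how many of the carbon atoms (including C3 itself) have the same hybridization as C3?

C3 is sp (two π bonds).
C1: sp2
C2: sp2
C3: sp ✓
C4: sp ✓
C5: sp ✓
C6: sp ✓
C7: sp3
C8: sp3
4 carbons are sp.

4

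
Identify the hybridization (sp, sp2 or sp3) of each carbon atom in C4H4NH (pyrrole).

Each carbon atom: 3 σ bonds, plus one π bond — 3 electron domains, sp2.

sp²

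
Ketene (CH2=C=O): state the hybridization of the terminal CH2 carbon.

sp²

The terminal CH2 carbon: 3 σ bonds, plus one π bond — 3 electron domains, sp2.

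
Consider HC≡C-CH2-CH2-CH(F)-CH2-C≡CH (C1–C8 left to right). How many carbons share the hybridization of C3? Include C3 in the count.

C3 is sp3 (only σ bonds).
C1: sp
C2: sp
C3: sp3 ✓
C4: sp3 ✓
C5: sp3 ✓
C6: sp3 ✓
C7: sp
C8: sp
4 carbons are sp3.

4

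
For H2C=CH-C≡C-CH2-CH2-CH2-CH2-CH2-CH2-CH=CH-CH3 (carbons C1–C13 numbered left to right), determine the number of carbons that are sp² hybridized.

4

C1: sp2 ✓
C2: sp2 ✓
C3: sp
C4: sp
C5: sp3
C6: sp3
C7: sp3
C8: sp3
C9: sp3
C10: sp3
C11: sp2 ✓
C12: sp2 ✓
C13: sp3
C1, C2, C11, C12 → 4 sp2 carbons.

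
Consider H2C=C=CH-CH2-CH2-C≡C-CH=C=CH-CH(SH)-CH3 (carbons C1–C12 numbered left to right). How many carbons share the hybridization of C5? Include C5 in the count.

C5 is sp3 (only σ bonds).
C1: sp2
C2: sp
C3: sp2
C4: sp3 ✓
C5: sp3 ✓
C6: sp
C7: sp
C8: sp2
C9: sp
C10: sp2
C11: sp3 ✓
C12: sp3 ✓
4 carbons are sp3.

4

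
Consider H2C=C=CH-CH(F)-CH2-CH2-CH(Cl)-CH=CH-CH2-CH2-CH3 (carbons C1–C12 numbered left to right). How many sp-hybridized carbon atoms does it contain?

C1: sp2
C2: sp ✓
C3: sp2
C4: sp3
C5: sp3
C6: sp3
C7: sp3
C8: sp2
C9: sp2
C10: sp3
C11: sp3
C12: sp3
C2 → 1 sp carbon.

1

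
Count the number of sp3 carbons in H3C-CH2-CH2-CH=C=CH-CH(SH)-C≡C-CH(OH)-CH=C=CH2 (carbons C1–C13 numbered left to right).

C1: sp3 ✓
C2: sp3 ✓
C3: sp3 ✓
C4: sp2
C5: sp
C6: sp2
C7: sp3 ✓
C8: sp
C9: sp
C10: sp3 ✓
C11: sp2
C12: sp
C13: sp2
C1, C2, C3, C7, C10 → 5 sp3 carbons.

5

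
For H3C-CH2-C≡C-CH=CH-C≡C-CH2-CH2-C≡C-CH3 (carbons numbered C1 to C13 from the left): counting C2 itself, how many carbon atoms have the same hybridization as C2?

C2 is sp3 (only σ bonds).
C1: sp3 ✓
C2: sp3 ✓
C3: sp
C4: sp
C5: sp2
C6: sp2
C7: sp
C8: sp
C9: sp3 ✓
C10: sp3 ✓
C11: sp
C12: sp
C13: sp3 ✓
5 carbons are sp3.

5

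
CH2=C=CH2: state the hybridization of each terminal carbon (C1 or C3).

sp^2

Each terminal carbon (C1 or C3) carries 3 σ bonds, plus one π bond, giving a steric number of 3, so it is sp2.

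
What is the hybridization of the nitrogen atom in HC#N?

The nitrogen atom (1 σ bond and 1 lone pair, plus two π bonds) has steric number 2: sp.

sp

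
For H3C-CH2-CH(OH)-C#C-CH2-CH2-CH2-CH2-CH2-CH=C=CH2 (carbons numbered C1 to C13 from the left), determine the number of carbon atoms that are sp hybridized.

3

C1: sp3
C2: sp3
C3: sp3
C4: sp ✓
C5: sp ✓
C6: sp3
C7: sp3
C8: sp3
C9: sp3
C10: sp3
C11: sp2
C12: sp ✓
C13: sp2
C4, C5, C12 → 3 sp carbons.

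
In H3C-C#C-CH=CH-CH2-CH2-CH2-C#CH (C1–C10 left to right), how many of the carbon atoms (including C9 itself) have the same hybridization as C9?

C9 is sp (two π bonds).
C1: sp3
C2: sp ✓
C3: sp ✓
C4: sp2
C5: sp2
C6: sp3
C7: sp3
C8: sp3
C9: sp ✓
C10: sp ✓
4 carbons are sp.

4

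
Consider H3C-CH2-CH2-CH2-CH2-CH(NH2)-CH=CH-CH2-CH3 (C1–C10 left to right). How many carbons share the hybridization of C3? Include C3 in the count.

C3 is sp3 (only σ bonds).
C1: sp3 ✓
C2: sp3 ✓
C3: sp3 ✓
C4: sp3 ✓
C5: sp3 ✓
C6: sp3 ✓
C7: sp2
C8: sp2
C9: sp3 ✓
C10: sp3 ✓
8 carbons are sp3.

8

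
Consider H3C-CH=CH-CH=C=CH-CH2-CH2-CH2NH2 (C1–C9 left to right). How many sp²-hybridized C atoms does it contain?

C1: sp3
C2: sp2 ✓
C3: sp2 ✓
C4: sp2 ✓
C5: sp
C6: sp2 ✓
C7: sp3
C8: sp3
C9: sp3
C2, C3, C4, C6 → 4 sp2 carbons.

4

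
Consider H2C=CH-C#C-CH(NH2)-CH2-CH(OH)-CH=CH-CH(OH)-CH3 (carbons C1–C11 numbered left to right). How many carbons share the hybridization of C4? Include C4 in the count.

2

C4 is sp (two π bonds).
C1: sp2
C2: sp2
C3: sp ✓
C4: sp ✓
C5: sp3
C6: sp3
C7: sp3
C8: sp2
C9: sp2
C10: sp3
C11: sp3
2 carbons are sp.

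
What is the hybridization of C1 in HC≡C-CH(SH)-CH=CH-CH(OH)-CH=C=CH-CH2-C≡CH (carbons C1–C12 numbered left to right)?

sp

C1: 2 σ bonds, plus two π bonds — 2 electron domains, sp.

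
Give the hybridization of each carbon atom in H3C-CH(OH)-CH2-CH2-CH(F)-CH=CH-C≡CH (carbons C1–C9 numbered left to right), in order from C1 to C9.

C1 sp3, C2 sp3, C3 sp3, C4 sp3, C5 sp3, C6 sp2, C7 sp2, C8 sp, C9 sp

C1: 4 σ bonds; 4 regions of electron density → sp3.
C2 — 4 σ bonds. Steric number 4, so sp3.
C3: 4 σ bonds; 4 regions of electron density → sp3.
C4 (4 σ bonds) has steric number 4: sp3.
C5 (4 σ bonds) has steric number 4: sp3.
C6 carries 3 σ bonds, plus one π bond, giving a steric number of 3, so it is sp2.
C7 (3 σ bonds, plus one π bond) has steric number 3: sp2.
C8 (2 σ bonds, plus two π bonds) has steric number 2: sp.
C9: 2 σ bonds, plus two π bonds; 2 regions of electron density → sp.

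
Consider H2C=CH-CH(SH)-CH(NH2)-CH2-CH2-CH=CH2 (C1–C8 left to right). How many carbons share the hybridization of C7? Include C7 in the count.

C7 is sp2 (one π bond).
C1: sp2 ✓
C2: sp2 ✓
C3: sp3
C4: sp3
C5: sp3
C6: sp3
C7: sp2 ✓
C8: sp2 ✓
4 carbons are sp2.

4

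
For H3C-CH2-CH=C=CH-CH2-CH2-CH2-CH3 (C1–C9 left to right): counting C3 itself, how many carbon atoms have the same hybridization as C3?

C3 is sp2 (one π bond).
C1: sp3
C2: sp3
C3: sp2 ✓
C4: sp
C5: sp2 ✓
C6: sp3
C7: sp3
C8: sp3
C9: sp3
2 carbons are sp2.

2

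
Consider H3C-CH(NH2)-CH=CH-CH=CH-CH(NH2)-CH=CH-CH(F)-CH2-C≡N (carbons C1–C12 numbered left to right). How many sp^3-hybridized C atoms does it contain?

C1: sp3 ✓
C2: sp3 ✓
C3: sp2
C4: sp2
C5: sp2
C6: sp2
C7: sp3 ✓
C8: sp2
C9: sp2
C10: sp3 ✓
C11: sp3 ✓
C12: sp
C1, C2, C7, C10, C11 → 5 sp3 carbons.

5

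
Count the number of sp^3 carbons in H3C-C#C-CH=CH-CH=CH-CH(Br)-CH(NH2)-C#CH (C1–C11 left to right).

3

C1: sp3 ✓
C2: sp
C3: sp
C4: sp2
C5: sp2
C6: sp2
C7: sp2
C8: sp3 ✓
C9: sp3 ✓
C10: sp
C11: sp
C1, C8, C9 → 3 sp3 carbons.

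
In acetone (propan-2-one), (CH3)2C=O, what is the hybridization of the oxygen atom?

One σ bond + two lone pairs = steric number 3 → sp2.

sp2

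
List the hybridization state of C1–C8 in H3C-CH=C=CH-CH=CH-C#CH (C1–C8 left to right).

C1 sp3, C2 sp2, C3 sp, C4 sp2, C5 sp2, C6 sp2, C7 sp, C8 sp

C1 is sp3: 4 σ bonds, 4 electron-density regions.
C2: 3 σ bonds, plus one π bond — 3 electron domains, sp2.
C3 carries 2 σ bonds, plus two π bonds, giving a steric number of 2, so it is sp.
C4 has 3 σ bonds, plus one π bond: steric number 3 → sp2.
C5 (3 σ bonds, plus one π bond) has steric number 3: sp2.
C6 has 3 σ bonds, plus one π bond: steric number 3 → sp2.
C7 (2 σ bonds, plus two π bonds) has steric number 2: sp.
C8 is sp: 2 σ bonds, plus two π bonds, 2 electron-density regions.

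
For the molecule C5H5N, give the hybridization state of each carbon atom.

sp2

Each carbon atom: 3 σ bonds, plus one π bond — 3 electron domains, sp2.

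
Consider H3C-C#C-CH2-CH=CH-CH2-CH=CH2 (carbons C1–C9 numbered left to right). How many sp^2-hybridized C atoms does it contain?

4

C1: sp3
C2: sp
C3: sp
C4: sp3
C5: sp2 ✓
C6: sp2 ✓
C7: sp3
C8: sp2 ✓
C9: sp2 ✓
C5, C6, C8, C9 → 4 sp2 carbons.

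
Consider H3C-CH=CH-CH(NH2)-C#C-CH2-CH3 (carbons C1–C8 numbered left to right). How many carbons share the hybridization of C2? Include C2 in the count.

2

C2 is sp2 (one π bond).
C1: sp3
C2: sp2 ✓
C3: sp2 ✓
C4: sp3
C5: sp
C6: sp
C7: sp3
C8: sp3
2 carbons are sp2.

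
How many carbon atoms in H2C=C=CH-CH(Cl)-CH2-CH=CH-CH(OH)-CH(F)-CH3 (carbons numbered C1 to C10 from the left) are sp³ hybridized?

5

C1: sp2
C2: sp
C3: sp2
C4: sp3 ✓
C5: sp3 ✓
C6: sp2
C7: sp2
C8: sp3 ✓
C9: sp3 ✓
C10: sp3 ✓
C4, C5, C8, C9, C10 → 5 sp3 carbons.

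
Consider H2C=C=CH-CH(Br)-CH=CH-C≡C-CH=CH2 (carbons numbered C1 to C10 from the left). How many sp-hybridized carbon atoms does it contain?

3

C1: sp2
C2: sp ✓
C3: sp2
C4: sp3
C5: sp2
C6: sp2
C7: sp ✓
C8: sp ✓
C9: sp2
C10: sp2
C2, C7, C8 → 3 sp carbons.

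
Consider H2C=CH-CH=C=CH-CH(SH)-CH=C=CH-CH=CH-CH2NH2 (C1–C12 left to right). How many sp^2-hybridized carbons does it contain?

C1: sp2 ✓
C2: sp2 ✓
C3: sp2 ✓
C4: sp
C5: sp2 ✓
C6: sp3
C7: sp2 ✓
C8: sp
C9: sp2 ✓
C10: sp2 ✓
C11: sp2 ✓
C12: sp3
C1, C2, C3, C5, C7, C9, C10, C11 → 8 sp2 carbons.

8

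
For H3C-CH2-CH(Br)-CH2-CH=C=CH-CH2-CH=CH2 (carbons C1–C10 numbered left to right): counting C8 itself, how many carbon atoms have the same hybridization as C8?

C8 is sp3 (only σ bonds).
C1: sp3 ✓
C2: sp3 ✓
C3: sp3 ✓
C4: sp3 ✓
C5: sp2
C6: sp
C7: sp2
C8: sp3 ✓
C9: sp2
C10: sp2
5 carbons are sp3.

5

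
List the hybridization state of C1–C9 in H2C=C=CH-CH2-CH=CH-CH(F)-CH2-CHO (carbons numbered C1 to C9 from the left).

C1 — 3 σ bonds, plus one π bond. Steric number 3, so sp2.
C2 — 2 σ bonds, plus two π bonds. Steric number 2, so sp.
C3 carries 3 σ bonds, plus one π bond, giving a steric number of 3, so it is sp2.
C4 has 4 σ bonds: steric number 4 → sp3.
C5 (3 σ bonds, plus one π bond) has steric number 3: sp2.
C6 (3 σ bonds, plus one π bond) has steric number 3: sp2.
C7 (4 σ bonds) has steric number 4: sp3.
C8 is sp3: 4 σ bonds, 4 electron-density regions.
C9 (3 σ bonds, plus one π bond) has steric number 3: sp2.

C1 sp2, C2 sp, C3 sp2, C4 sp3, C5 sp2, C6 sp2, C7 sp3, C8 sp3, C9 sp2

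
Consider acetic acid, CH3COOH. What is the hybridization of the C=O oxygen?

The C=O oxygen: 1 σ bond and 2 lone pairs, plus one π bond — 3 electron domains, sp2.

sp2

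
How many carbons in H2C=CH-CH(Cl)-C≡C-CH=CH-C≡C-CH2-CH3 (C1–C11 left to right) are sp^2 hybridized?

4

C1: sp2 ✓
C2: sp2 ✓
C3: sp3
C4: sp
C5: sp
C6: sp2 ✓
C7: sp2 ✓
C8: sp
C9: sp
C10: sp3
C11: sp3
C1, C2, C6, C7 → 4 sp2 carbons.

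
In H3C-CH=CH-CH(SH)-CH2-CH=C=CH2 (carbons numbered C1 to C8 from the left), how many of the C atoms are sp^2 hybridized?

4

C1: sp3
C2: sp2 ✓
C3: sp2 ✓
C4: sp3
C5: sp3
C6: sp2 ✓
C7: sp
C8: sp2 ✓
C2, C3, C6, C8 → 4 sp2 carbons.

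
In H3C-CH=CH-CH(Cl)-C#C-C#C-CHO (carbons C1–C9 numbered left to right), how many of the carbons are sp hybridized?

C1: sp3
C2: sp2
C3: sp2
C4: sp3
C5: sp ✓
C6: sp ✓
C7: sp ✓
C8: sp ✓
C9: sp2
C5, C6, C7, C8 → 4 sp carbons.

4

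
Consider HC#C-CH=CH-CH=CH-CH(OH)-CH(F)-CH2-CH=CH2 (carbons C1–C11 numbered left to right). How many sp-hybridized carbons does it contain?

C1: sp ✓
C2: sp ✓
C3: sp2
C4: sp2
C5: sp2
C6: sp2
C7: sp3
C8: sp3
C9: sp3
C10: sp2
C11: sp2
C1, C2 → 2 sp carbons.

2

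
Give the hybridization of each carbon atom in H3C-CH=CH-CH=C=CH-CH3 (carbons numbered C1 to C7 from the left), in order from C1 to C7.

C1 sp3, C2 sp2, C3 sp2, C4 sp2, C5 sp, C6 sp2, C7 sp3

C1 — 4 σ bonds. Steric number 4, so sp3.
C2: 3 σ bonds, plus one π bond — 3 electron domains, sp2.
C3: 3 σ bonds, plus one π bond — 3 electron domains, sp2.
C4: 3 σ bonds, plus one π bond — 3 electron domains, sp2.
C5 has 2 σ bonds, plus two π bonds: steric number 2 → sp.
C6 carries 3 σ bonds, plus one π bond, giving a steric number of 3, so it is sp2.
C7 — 4 σ bonds. Steric number 4, so sp3.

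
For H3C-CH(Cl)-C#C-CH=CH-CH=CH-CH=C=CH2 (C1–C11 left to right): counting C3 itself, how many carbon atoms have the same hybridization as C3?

3

C3 is sp (two π bonds).
C1: sp3
C2: sp3
C3: sp ✓
C4: sp ✓
C5: sp2
C6: sp2
C7: sp2
C8: sp2
C9: sp2
C10: sp ✓
C11: sp2
3 carbons are sp.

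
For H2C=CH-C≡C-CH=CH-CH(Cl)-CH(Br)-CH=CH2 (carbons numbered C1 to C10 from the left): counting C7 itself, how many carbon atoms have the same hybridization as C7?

2

C7 is sp3 (only σ bonds).
C1: sp2
C2: sp2
C3: sp
C4: sp
C5: sp2
C6: sp2
C7: sp3 ✓
C8: sp3 ✓
C9: sp2
C10: sp2
2 carbons are sp3.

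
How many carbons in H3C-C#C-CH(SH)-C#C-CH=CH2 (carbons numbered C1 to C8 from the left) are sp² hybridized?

2

C1: sp3
C2: sp
C3: sp
C4: sp3
C5: sp
C6: sp
C7: sp2 ✓
C8: sp2 ✓
C7, C8 → 2 sp2 carbons.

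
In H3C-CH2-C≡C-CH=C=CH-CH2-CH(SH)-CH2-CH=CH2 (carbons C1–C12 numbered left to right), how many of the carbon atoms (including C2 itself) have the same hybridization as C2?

5

C2 is sp3 (only σ bonds).
C1: sp3 ✓
C2: sp3 ✓
C3: sp
C4: sp
C5: sp2
C6: sp
C7: sp2
C8: sp3 ✓
C9: sp3 ✓
C10: sp3 ✓
C11: sp2
C12: sp2
5 carbons are sp3.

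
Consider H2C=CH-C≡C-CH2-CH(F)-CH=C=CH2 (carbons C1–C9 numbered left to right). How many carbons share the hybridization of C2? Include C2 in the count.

C2 is sp2 (one π bond).
C1: sp2 ✓
C2: sp2 ✓
C3: sp
C4: sp
C5: sp3
C6: sp3
C7: sp2 ✓
C8: sp
C9: sp2 ✓
4 carbons are sp2.

4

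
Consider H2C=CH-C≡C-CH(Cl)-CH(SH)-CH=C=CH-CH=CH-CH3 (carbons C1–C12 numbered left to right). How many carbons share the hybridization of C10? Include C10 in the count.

6

C10 is sp2 (one π bond).
C1: sp2 ✓
C2: sp2 ✓
C3: sp
C4: sp
C5: sp3
C6: sp3
C7: sp2 ✓
C8: sp
C9: sp2 ✓
C10: sp2 ✓
C11: sp2 ✓
C12: sp3
6 carbons are sp2.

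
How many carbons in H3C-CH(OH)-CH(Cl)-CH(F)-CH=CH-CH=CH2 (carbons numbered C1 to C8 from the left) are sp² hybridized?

C1: sp3
C2: sp3
C3: sp3
C4: sp3
C5: sp2 ✓
C6: sp2 ✓
C7: sp2 ✓
C8: sp2 ✓
C5, C6, C7, C8 → 4 sp2 carbons.

4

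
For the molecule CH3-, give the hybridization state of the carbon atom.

Three σ bonds + one lone pair = steric number 4 → sp3, pyramidal.

sp3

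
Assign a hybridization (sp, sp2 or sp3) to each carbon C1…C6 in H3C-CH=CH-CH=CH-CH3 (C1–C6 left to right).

C1: 4 σ bonds — 4 electron domains, sp3.
C2 (3 σ bonds, plus one π bond) has steric number 3: sp2.
C3 (3 σ bonds, plus one π bond) has steric number 3: sp2.
C4 is sp2: 3 σ bonds, plus one π bond, 3 electron-density regions.
C5 — 3 σ bonds, plus one π bond. Steric number 3, so sp2.
C6 has 4 σ bonds: steric number 4 → sp3.

C1 sp3, C2 sp2, C3 sp2, C4 sp2, C5 sp2, C6 sp3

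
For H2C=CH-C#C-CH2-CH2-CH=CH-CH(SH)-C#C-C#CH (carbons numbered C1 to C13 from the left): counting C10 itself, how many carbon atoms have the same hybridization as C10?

6

C10 is sp (two π bonds).
C1: sp2
C2: sp2
C3: sp ✓
C4: sp ✓
C5: sp3
C6: sp3
C7: sp2
C8: sp2
C9: sp3
C10: sp ✓
C11: sp ✓
C12: sp ✓
C13: sp ✓
6 carbons are sp.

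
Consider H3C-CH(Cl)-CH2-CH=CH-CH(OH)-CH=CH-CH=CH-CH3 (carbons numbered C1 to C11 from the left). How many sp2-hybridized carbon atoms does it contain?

C1: sp3
C2: sp3
C3: sp3
C4: sp2 ✓
C5: sp2 ✓
C6: sp3
C7: sp2 ✓
C8: sp2 ✓
C9: sp2 ✓
C10: sp2 ✓
C11: sp3
C4, C5, C7, C8, C9, C10 → 6 sp2 carbons.

6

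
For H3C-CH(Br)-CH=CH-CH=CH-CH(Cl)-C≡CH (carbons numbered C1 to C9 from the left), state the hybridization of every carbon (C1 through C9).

C1 sp3, C2 sp3, C3 sp2, C4 sp2, C5 sp2, C6 sp2, C7 sp3, C8 sp, C9 sp

C1 (4 σ bonds) has steric number 4: sp3.
C2 has 4 σ bonds: steric number 4 → sp3.
C3 is sp2: 3 σ bonds, plus one π bond, 3 electron-density regions.
C4: 3 σ bonds, plus one π bond — 3 electron domains, sp2.
C5 is sp2: 3 σ bonds, plus one π bond, 3 electron-density regions.
C6 (3 σ bonds, plus one π bond) has steric number 3: sp2.
C7: 4 σ bonds; 4 regions of electron density → sp3.
C8 has 2 σ bonds, plus two π bonds: steric number 2 → sp.
C9 is sp: 2 σ bonds, plus two π bonds, 2 electron-density regions.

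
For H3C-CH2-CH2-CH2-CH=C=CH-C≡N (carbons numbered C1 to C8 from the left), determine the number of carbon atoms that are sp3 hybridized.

4

C1: sp3 ✓
C2: sp3 ✓
C3: sp3 ✓
C4: sp3 ✓
C5: sp2
C6: sp
C7: sp2
C8: sp
C1, C2, C3, C4 → 4 sp3 carbons.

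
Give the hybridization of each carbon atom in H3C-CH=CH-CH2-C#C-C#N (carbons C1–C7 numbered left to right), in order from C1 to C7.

C1: 4 σ bonds; 4 regions of electron density → sp3.
C2 — 3 σ bonds, plus one π bond. Steric number 3, so sp2.
C3 (3 σ bonds, plus one π bond) has steric number 3: sp2.
C4 (4 σ bonds) has steric number 4: sp3.
C5: 2 σ bonds, plus two π bonds — 2 electron domains, sp.
C6 has 2 σ bonds, plus two π bonds: steric number 2 → sp.
C7: 2 σ bonds, plus two π bonds; 2 regions of electron density → sp.

C1 sp3, C2 sp2, C3 sp2, C4 sp3, C5 sp, C6 sp, C7 sp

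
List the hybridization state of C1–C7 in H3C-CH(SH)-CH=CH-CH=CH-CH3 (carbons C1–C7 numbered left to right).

C1 sp3, C2 sp3, C3 sp2, C4 sp2, C5 sp2, C6 sp2, C7 sp3

C1: 4 σ bonds — 4 electron domains, sp3.
C2 has 4 σ bonds: steric number 4 → sp3.
C3 carries 3 σ bonds, plus one π bond, giving a steric number of 3, so it is sp2.
C4 has 3 σ bonds, plus one π bond: steric number 3 → sp2.
C5: 3 σ bonds, plus one π bond — 3 electron domains, sp2.
C6 is sp2: 3 σ bonds, plus one π bond, 3 electron-density regions.
C7 — 4 σ bonds. Steric number 4, so sp3.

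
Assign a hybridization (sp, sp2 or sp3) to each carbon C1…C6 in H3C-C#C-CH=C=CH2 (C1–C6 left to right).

C1 sp3, C2 sp, C3 sp, C4 sp2, C5 sp, C6 sp2

C1 — 4 σ bonds. Steric number 4, so sp3.
C2 has 2 σ bonds, plus two π bonds: steric number 2 → sp.
C3: 2 σ bonds, plus two π bonds — 2 electron domains, sp.
C4 carries 3 σ bonds, plus one π bond, giving a steric number of 3, so it is sp2.
C5 is sp: 2 σ bonds, plus two π bonds, 2 electron-density regions.
C6 has 3 σ bonds, plus one π bond: steric number 3 → sp2.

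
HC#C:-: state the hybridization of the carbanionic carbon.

One σ bond + one lone pair = steric number 2 → sp.

sp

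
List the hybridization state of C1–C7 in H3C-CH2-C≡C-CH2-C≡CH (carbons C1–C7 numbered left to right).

C1 sp3, C2 sp3, C3 sp, C4 sp, C5 sp3, C6 sp, C7 sp

C1 — 4 σ bonds. Steric number 4, so sp3.
C2: 4 σ bonds; 4 regions of electron density → sp3.
C3 carries 2 σ bonds, plus two π bonds, giving a steric number of 2, so it is sp.
C4: 2 σ bonds, plus two π bonds — 2 electron domains, sp.
C5 (4 σ bonds) has steric number 4: sp3.
C6 carries 2 σ bonds, plus two π bonds, giving a steric number of 2, so it is sp.
C7 — 2 σ bonds, plus two π bonds. Steric number 2, so sp.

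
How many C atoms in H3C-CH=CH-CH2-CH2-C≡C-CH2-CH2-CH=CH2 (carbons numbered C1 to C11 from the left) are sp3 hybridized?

5

C1: sp3 ✓
C2: sp2
C3: sp2
C4: sp3 ✓
C5: sp3 ✓
C6: sp
C7: sp
C8: sp3 ✓
C9: sp3 ✓
C10: sp2
C11: sp2
C1, C4, C5, C8, C9 → 5 sp3 carbons.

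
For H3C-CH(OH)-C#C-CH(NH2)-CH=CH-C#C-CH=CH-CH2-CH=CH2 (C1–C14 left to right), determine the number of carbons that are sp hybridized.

4

C1: sp3
C2: sp3
C3: sp ✓
C4: sp ✓
C5: sp3
C6: sp2
C7: sp2
C8: sp ✓
C9: sp ✓
C10: sp2
C11: sp2
C12: sp3
C13: sp2
C14: sp2
C3, C4, C8, C9 → 4 sp carbons.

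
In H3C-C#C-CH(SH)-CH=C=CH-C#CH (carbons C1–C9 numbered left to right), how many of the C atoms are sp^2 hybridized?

2

C1: sp3
C2: sp
C3: sp
C4: sp3
C5: sp2 ✓
C6: sp
C7: sp2 ✓
C8: sp
C9: sp
C5, C7 → 2 sp2 carbons.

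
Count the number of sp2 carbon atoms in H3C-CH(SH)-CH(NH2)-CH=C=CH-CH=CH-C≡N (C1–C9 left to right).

C1: sp3
C2: sp3
C3: sp3
C4: sp2 ✓
C5: sp
C6: sp2 ✓
C7: sp2 ✓
C8: sp2 ✓
C9: sp
C4, C6, C7, C8 → 4 sp2 carbons.

4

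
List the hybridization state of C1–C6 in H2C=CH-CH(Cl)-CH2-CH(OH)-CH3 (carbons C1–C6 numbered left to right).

C1 carries 3 σ bonds, plus one π bond, giving a steric number of 3, so it is sp2.
C2 carries 3 σ bonds, plus one π bond, giving a steric number of 3, so it is sp2.
C3: 4 σ bonds — 4 electron domains, sp3.
C4: 4 σ bonds; 4 regions of electron density → sp3.
C5: 4 σ bonds; 4 regions of electron density → sp3.
C6: 4 σ bonds; 4 regions of electron density → sp3.

C1 sp2, C2 sp2, C3 sp3, C4 sp3, C5 sp3, C6 sp3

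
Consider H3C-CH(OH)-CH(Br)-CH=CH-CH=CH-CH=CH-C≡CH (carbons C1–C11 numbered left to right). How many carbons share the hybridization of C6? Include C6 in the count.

6

C6 is sp2 (one π bond).
C1: sp3
C2: sp3
C3: sp3
C4: sp2 ✓
C5: sp2 ✓
C6: sp2 ✓
C7: sp2 ✓
C8: sp2 ✓
C9: sp2 ✓
C10: sp
C11: sp
6 carbons are sp2.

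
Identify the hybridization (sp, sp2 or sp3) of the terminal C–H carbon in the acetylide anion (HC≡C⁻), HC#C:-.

The terminal C–H carbon: 2 σ bonds, plus two π bonds; 2 regions of electron density → sp.

sp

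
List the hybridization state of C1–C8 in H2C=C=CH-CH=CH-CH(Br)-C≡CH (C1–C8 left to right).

C1 sp2, C2 sp, C3 sp2, C4 sp2, C5 sp2, C6 sp3, C7 sp, C8 sp

C1: 3 σ bonds, plus one π bond — 3 electron domains, sp2.
C2 — 2 σ bonds, plus two π bonds. Steric number 2, so sp.
C3 has 3 σ bonds, plus one π bond: steric number 3 → sp2.
C4 has 3 σ bonds, plus one π bond: steric number 3 → sp2.
C5 — 3 σ bonds, plus one π bond. Steric number 3, so sp2.
C6 (4 σ bonds) has steric number 4: sp3.
C7: 2 σ bonds, plus two π bonds — 2 electron domains, sp.
C8: 2 σ bonds, plus two π bonds — 2 electron domains, sp.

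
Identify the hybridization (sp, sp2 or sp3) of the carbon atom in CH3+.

sp^2

Three σ bonds to H, empty p orbital → sp2, trigonal planar.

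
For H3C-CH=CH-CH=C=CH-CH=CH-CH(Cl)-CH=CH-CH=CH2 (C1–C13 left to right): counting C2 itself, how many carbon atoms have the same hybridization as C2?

10

C2 is sp2 (one π bond).
C1: sp3
C2: sp2 ✓
C3: sp2 ✓
C4: sp2 ✓
C5: sp
C6: sp2 ✓
C7: sp2 ✓
C8: sp2 ✓
C9: sp3
C10: sp2 ✓
C11: sp2 ✓
C12: sp2 ✓
C13: sp2 ✓
10 carbons are sp2.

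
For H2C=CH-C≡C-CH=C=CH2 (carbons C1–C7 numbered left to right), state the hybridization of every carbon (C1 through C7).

C1: 3 σ bonds, plus one π bond — 3 electron domains, sp2.
C2 carries 3 σ bonds, plus one π bond, giving a steric number of 3, so it is sp2.
C3: 2 σ bonds, plus two π bonds; 2 regions of electron density → sp.
C4 is sp: 2 σ bonds, plus two π bonds, 2 electron-density regions.
C5 (3 σ bonds, plus one π bond) has steric number 3: sp2.
C6 (2 σ bonds, plus two π bonds) has steric number 2: sp.
C7: 3 σ bonds, plus one π bond; 3 regions of electron density → sp2.

C1 sp2, C2 sp2, C3 sp, C4 sp, C5 sp2, C6 sp, C7 sp2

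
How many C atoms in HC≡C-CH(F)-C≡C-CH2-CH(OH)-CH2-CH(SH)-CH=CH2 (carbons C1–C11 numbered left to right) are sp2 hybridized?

2

C1: sp
C2: sp
C3: sp3
C4: sp
C5: sp
C6: sp3
C7: sp3
C8: sp3
C9: sp3
C10: sp2 ✓
C11: sp2 ✓
C10, C11 → 2 sp2 carbons.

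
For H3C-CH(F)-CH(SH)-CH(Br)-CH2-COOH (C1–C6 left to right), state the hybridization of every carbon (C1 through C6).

C1 sp3, C2 sp3, C3 sp3, C4 sp3, C5 sp3, C6 sp2

C1 is sp3: 4 σ bonds, 4 electron-density regions.
C2 is sp3: 4 σ bonds, 4 electron-density regions.
C3: 4 σ bonds; 4 regions of electron density → sp3.
C4: 4 σ bonds — 4 electron domains, sp3.
C5 (4 σ bonds) has steric number 4: sp3.
C6 — 3 σ bonds, plus one π bond. Steric number 3, so sp2.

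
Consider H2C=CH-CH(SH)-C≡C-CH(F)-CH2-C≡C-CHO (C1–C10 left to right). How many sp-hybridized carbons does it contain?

C1: sp2
C2: sp2
C3: sp3
C4: sp ✓
C5: sp ✓
C6: sp3
C7: sp3
C8: sp ✓
C9: sp ✓
C10: sp2
C4, C5, C8, C9 → 4 sp carbons.

4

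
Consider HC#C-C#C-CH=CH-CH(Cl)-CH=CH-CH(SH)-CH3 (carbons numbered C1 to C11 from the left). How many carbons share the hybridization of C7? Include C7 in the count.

3

C7 is sp3 (only σ bonds).
C1: sp
C2: sp
C3: sp
C4: sp
C5: sp2
C6: sp2
C7: sp3 ✓
C8: sp2
C9: sp2
C10: sp3 ✓
C11: sp3 ✓
3 carbons are sp3.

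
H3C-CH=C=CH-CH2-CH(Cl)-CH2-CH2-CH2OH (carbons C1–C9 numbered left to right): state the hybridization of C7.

sp^3

C7 (4 σ bonds) has steric number 4: sp3.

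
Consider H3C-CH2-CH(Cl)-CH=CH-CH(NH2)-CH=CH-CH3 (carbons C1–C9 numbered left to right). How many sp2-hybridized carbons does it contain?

C1: sp3
C2: sp3
C3: sp3
C4: sp2 ✓
C5: sp2 ✓
C6: sp3
C7: sp2 ✓
C8: sp2 ✓
C9: sp3
C4, C5, C7, C8 → 4 sp2 carbons.

4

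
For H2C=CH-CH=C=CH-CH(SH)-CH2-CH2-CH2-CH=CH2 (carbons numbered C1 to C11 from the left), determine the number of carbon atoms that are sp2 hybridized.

6

C1: sp2 ✓
C2: sp2 ✓
C3: sp2 ✓
C4: sp
C5: sp2 ✓
C6: sp3
C7: sp3
C8: sp3
C9: sp3
C10: sp2 ✓
C11: sp2 ✓
C1, C2, C3, C5, C10, C11 → 6 sp2 carbons.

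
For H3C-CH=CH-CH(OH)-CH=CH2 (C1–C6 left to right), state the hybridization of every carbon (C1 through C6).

C1 has 4 σ bonds: steric number 4 → sp3.
C2: 3 σ bonds, plus one π bond — 3 electron domains, sp2.
C3 is sp2: 3 σ bonds, plus one π bond, 3 electron-density regions.
C4 has 4 σ bonds: steric number 4 → sp3.
C5 — 3 σ bonds, plus one π bond. Steric number 3, so sp2.
C6: 3 σ bonds, plus one π bond — 3 electron domains, sp2.

C1 sp3, C2 sp2, C3 sp2, C4 sp3, C5 sp2, C6 sp2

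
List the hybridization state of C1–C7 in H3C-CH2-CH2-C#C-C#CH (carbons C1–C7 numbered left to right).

C1 sp3, C2 sp3, C3 sp3, C4 sp, C5 sp, C6 sp, C7 sp

C1 carries 4 σ bonds, giving a steric number of 4, so it is sp3.
C2 (4 σ bonds) has steric number 4: sp3.
C3 — 4 σ bonds. Steric number 4, so sp3.
C4: 2 σ bonds, plus two π bonds; 2 regions of electron density → sp.
C5: 2 σ bonds, plus two π bonds; 2 regions of electron density → sp.
C6 has 2 σ bonds, plus two π bonds: steric number 2 → sp.
C7 — 2 σ bonds, plus two π bonds. Steric number 2, so sp.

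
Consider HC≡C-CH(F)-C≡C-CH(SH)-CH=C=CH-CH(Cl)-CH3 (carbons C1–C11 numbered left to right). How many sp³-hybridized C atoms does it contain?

C1: sp
C2: sp
C3: sp3 ✓
C4: sp
C5: sp
C6: sp3 ✓
C7: sp2
C8: sp
C9: sp2
C10: sp3 ✓
C11: sp3 ✓
C3, C6, C10, C11 → 4 sp3 carbons.

4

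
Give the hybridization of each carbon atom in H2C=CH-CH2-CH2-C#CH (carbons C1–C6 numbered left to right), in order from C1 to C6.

C1 sp2, C2 sp2, C3 sp3, C4 sp3, C5 sp, C6 sp

C1 is sp2: 3 σ bonds, plus one π bond, 3 electron-density regions.
C2 carries 3 σ bonds, plus one π bond, giving a steric number of 3, so it is sp2.
C3: 4 σ bonds; 4 regions of electron density → sp3.
C4 (4 σ bonds) has steric number 4: sp3.
C5 has 2 σ bonds, plus two π bonds: steric number 2 → sp.
C6 carries 2 σ bonds, plus two π bonds, giving a steric number of 2, so it is sp.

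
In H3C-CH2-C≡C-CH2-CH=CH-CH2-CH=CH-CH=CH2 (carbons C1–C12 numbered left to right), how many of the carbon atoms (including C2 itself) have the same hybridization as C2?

C2 is sp3 (only σ bonds).
C1: sp3 ✓
C2: sp3 ✓
C3: sp
C4: sp
C5: sp3 ✓
C6: sp2
C7: sp2
C8: sp3 ✓
C9: sp2
C10: sp2
C11: sp2
C12: sp2
4 carbons are sp3.

4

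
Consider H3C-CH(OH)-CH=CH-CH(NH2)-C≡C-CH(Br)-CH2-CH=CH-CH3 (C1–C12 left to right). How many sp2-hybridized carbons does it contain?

C1: sp3
C2: sp3
C3: sp2 ✓
C4: sp2 ✓
C5: sp3
C6: sp
C7: sp
C8: sp3
C9: sp3
C10: sp2 ✓
C11: sp2 ✓
C12: sp3
C3, C4, C10, C11 → 4 sp2 carbons.

4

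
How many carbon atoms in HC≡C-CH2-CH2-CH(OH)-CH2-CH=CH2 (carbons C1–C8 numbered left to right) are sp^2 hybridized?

C1: sp
C2: sp
C3: sp3
C4: sp3
C5: sp3
C6: sp3
C7: sp2 ✓
C8: sp2 ✓
C7, C8 → 2 sp2 carbons.

2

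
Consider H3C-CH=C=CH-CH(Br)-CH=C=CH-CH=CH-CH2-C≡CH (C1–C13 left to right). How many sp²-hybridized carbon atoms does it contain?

C1: sp3
C2: sp2 ✓
C3: sp
C4: sp2 ✓
C5: sp3
C6: sp2 ✓
C7: sp
C8: sp2 ✓
C9: sp2 ✓
C10: sp2 ✓
C11: sp3
C12: sp
C13: sp
C2, C4, C6, C8, C9, C10 → 6 sp2 carbons.

6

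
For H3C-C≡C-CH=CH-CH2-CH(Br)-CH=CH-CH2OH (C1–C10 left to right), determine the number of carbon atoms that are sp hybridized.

2

C1: sp3
C2: sp ✓
C3: sp ✓
C4: sp2
C5: sp2
C6: sp3
C7: sp3
C8: sp2
C9: sp2
C10: sp3
C2, C3 → 2 sp carbons.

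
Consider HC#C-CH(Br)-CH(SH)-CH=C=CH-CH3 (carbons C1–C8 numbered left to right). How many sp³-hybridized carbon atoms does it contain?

C1: sp
C2: sp
C3: sp3 ✓
C4: sp3 ✓
C5: sp2
C6: sp
C7: sp2
C8: sp3 ✓
C3, C4, C8 → 3 sp3 carbons.

3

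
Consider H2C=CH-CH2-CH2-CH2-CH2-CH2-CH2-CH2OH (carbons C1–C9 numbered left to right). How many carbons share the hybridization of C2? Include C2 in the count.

C2 is sp2 (one π bond).
C1: sp2 ✓
C2: sp2 ✓
C3: sp3
C4: sp3
C5: sp3
C6: sp3
C7: sp3
C8: sp3
C9: sp3
2 carbons are sp2.

2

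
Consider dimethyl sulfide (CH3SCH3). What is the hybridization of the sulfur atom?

sp3

The sulfur atom is sp3: 2 σ bonds and 2 lone pairs, 4 electron-density regions.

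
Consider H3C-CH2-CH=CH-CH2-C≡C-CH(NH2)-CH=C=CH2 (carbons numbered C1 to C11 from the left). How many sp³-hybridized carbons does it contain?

C1: sp3 ✓
C2: sp3 ✓
C3: sp2
C4: sp2
C5: sp3 ✓
C6: sp
C7: sp
C8: sp3 ✓
C9: sp2
C10: sp
C11: sp2
C1, C2, C5, C8 → 4 sp3 carbons.

4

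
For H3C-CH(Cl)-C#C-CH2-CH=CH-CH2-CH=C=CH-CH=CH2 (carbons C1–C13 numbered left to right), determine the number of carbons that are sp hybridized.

C1: sp3
C2: sp3
C3: sp ✓
C4: sp ✓
C5: sp3
C6: sp2
C7: sp2
C8: sp3
C9: sp2
C10: sp ✓
C11: sp2
C12: sp2
C13: sp2
C3, C4, C10 → 3 sp carbons.

3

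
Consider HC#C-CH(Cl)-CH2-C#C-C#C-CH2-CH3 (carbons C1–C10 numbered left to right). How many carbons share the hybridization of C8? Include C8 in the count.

6

C8 is sp (two π bonds).
C1: sp ✓
C2: sp ✓
C3: sp3
C4: sp3
C5: sp ✓
C6: sp ✓
C7: sp ✓
C8: sp ✓
C9: sp3
C10: sp3
6 carbons are sp.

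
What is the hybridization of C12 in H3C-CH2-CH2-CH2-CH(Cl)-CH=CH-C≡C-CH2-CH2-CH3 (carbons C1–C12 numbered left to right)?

sp³

C12 has 4 σ bonds: steric number 4 → sp3.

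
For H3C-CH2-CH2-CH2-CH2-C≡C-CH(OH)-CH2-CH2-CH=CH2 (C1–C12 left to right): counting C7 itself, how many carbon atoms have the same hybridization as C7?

2

C7 is sp (two π bonds).
C1: sp3
C2: sp3
C3: sp3
C4: sp3
C5: sp3
C6: sp ✓
C7: sp ✓
C8: sp3
C9: sp3
C10: sp3
C11: sp2
C12: sp2
2 carbons are sp.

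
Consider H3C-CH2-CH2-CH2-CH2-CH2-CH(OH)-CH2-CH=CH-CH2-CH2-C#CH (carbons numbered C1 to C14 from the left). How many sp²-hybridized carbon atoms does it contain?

C1: sp3
C2: sp3
C3: sp3
C4: sp3
C5: sp3
C6: sp3
C7: sp3
C8: sp3
C9: sp2 ✓
C10: sp2 ✓
C11: sp3
C12: sp3
C13: sp
C14: sp
C9, C10 → 2 sp2 carbons.

2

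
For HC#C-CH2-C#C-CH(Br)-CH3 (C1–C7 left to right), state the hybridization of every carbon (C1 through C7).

C1 has 2 σ bonds, plus two π bonds: steric number 2 → sp.
C2 carries 2 σ bonds, plus two π bonds, giving a steric number of 2, so it is sp.
C3: 4 σ bonds — 4 electron domains, sp3.
C4 (2 σ bonds, plus two π bonds) has steric number 2: sp.
C5: 2 σ bonds, plus two π bonds — 2 electron domains, sp.
C6 — 4 σ bonds. Steric number 4, so sp3.
C7 has 4 σ bonds: steric number 4 → sp3.

C1 sp, C2 sp, C3 sp3, C4 sp, C5 sp, C6 sp3, C7 sp3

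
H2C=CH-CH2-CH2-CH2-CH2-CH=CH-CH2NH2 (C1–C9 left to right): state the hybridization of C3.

C3 (4 σ bonds) has steric number 4: sp3.

sp3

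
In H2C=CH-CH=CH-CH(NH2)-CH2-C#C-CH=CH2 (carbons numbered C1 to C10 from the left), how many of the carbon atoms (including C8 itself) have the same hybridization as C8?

C8 is sp (two π bonds).
C1: sp2
C2: sp2
C3: sp2
C4: sp2
C5: sp3
C6: sp3
C7: sp ✓
C8: sp ✓
C9: sp2
C10: sp2
2 carbons are sp.

2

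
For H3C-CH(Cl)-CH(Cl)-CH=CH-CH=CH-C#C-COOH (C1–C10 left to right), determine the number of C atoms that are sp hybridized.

C1: sp3
C2: sp3
C3: sp3
C4: sp2
C5: sp2
C6: sp2
C7: sp2
C8: sp ✓
C9: sp ✓
C10: sp2
C8, C9 → 2 sp carbons.

2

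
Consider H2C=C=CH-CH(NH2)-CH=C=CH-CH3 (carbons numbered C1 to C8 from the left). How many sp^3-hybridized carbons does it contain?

2

C1: sp2
C2: sp
C3: sp2
C4: sp3 ✓
C5: sp2
C6: sp
C7: sp2
C8: sp3 ✓
C4, C8 → 2 sp3 carbons.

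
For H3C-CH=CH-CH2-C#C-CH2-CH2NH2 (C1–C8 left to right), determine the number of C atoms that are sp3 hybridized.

C1: sp3 ✓
C2: sp2
C3: sp2
C4: sp3 ✓
C5: sp
C6: sp
C7: sp3 ✓
C8: sp3 ✓
C1, C4, C7, C8 → 4 sp3 carbons.

4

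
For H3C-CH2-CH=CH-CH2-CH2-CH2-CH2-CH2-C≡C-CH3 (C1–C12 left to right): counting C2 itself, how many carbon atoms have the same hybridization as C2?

C2 is sp3 (only σ bonds).
C1: sp3 ✓
C2: sp3 ✓
C3: sp2
C4: sp2
C5: sp3 ✓
C6: sp3 ✓
C7: sp3 ✓
C8: sp3 ✓
C9: sp3 ✓
C10: sp
C11: sp
C12: sp3 ✓
8 carbons are sp3.

8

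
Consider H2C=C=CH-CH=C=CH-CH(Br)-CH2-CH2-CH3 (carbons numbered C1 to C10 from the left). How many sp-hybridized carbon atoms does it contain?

2

C1: sp2
C2: sp ✓
C3: sp2
C4: sp2
C5: sp ✓
C6: sp2
C7: sp3
C8: sp3
C9: sp3
C10: sp3
C2, C5 → 2 sp carbons.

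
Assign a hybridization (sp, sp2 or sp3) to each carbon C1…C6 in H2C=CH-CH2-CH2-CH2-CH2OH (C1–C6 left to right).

C1 sp2, C2 sp2, C3 sp3, C4 sp3, C5 sp3, C6 sp3

C1 — 3 σ bonds, plus one π bond. Steric number 3, so sp2.
C2: 3 σ bonds, plus one π bond — 3 electron domains, sp2.
C3 is sp3: 4 σ bonds, 4 electron-density regions.
C4: 4 σ bonds — 4 electron domains, sp3.
C5 has 4 σ bonds: steric number 4 → sp3.
C6 — 4 σ bonds. Steric number 4, so sp3.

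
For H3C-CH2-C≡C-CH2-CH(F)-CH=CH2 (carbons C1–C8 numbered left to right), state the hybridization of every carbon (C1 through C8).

C1 sp3, C2 sp3, C3 sp, C4 sp, C5 sp3, C6 sp3, C7 sp2, C8 sp2

C1 carries 4 σ bonds, giving a steric number of 4, so it is sp3.
C2 is sp3: 4 σ bonds, 4 electron-density regions.
C3 (2 σ bonds, plus two π bonds) has steric number 2: sp.
C4 is sp: 2 σ bonds, plus two π bonds, 2 electron-density regions.
C5 (4 σ bonds) has steric number 4: sp3.
C6 (4 σ bonds) has steric number 4: sp3.
C7: 3 σ bonds, plus one π bond — 3 electron domains, sp2.
C8 is sp2: 3 σ bonds, plus one π bond, 3 electron-density regions.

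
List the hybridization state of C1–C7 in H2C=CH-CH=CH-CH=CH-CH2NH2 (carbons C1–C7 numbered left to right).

C1 (3 σ bonds, plus one π bond) has steric number 3: sp2.
C2 (3 σ bonds, plus one π bond) has steric number 3: sp2.
C3 carries 3 σ bonds, plus one π bond, giving a steric number of 3, so it is sp2.
C4 — 3 σ bonds, plus one π bond. Steric number 3, so sp2.
C5 (3 σ bonds, plus one π bond) has steric number 3: sp2.
C6 carries 3 σ bonds, plus one π bond, giving a steric number of 3, so it is sp2.
C7 has 4 σ bonds: steric number 4 → sp3.

C1 sp2, C2 sp2, C3 sp2, C4 sp2, C5 sp2, C6 sp2, C7 sp3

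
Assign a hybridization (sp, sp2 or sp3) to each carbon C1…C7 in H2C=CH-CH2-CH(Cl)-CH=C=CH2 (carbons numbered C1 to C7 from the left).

C1: 3 σ bonds, plus one π bond; 3 regions of electron density → sp2.
C2: 3 σ bonds, plus one π bond; 3 regions of electron density → sp2.
C3: 4 σ bonds; 4 regions of electron density → sp3.
C4 has 4 σ bonds: steric number 4 → sp3.
C5 has 3 σ bonds, plus one π bond: steric number 3 → sp2.
C6 is sp: 2 σ bonds, plus two π bonds, 2 electron-density regions.
C7 is sp2: 3 σ bonds, plus one π bond, 3 electron-density regions.

C1 sp2, C2 sp2, C3 sp3, C4 sp3, C5 sp2, C6 sp, C7 sp2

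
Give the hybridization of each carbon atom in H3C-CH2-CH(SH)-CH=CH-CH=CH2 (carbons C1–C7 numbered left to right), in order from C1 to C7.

C1: 4 σ bonds; 4 regions of electron density → sp3.
C2: 4 σ bonds; 4 regions of electron density → sp3.
C3 carries 4 σ bonds, giving a steric number of 4, so it is sp3.
C4 carries 3 σ bonds, plus one π bond, giving a steric number of 3, so it is sp2.
C5: 3 σ bonds, plus one π bond — 3 electron domains, sp2.
C6 — 3 σ bonds, plus one π bond. Steric number 3, so sp2.
C7 has 3 σ bonds, plus one π bond: steric number 3 → sp2.

C1 sp3, C2 sp3, C3 sp3, C4 sp2, C5 sp2, C6 sp2, C7 sp2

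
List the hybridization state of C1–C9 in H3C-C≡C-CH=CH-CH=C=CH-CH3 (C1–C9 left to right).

C1 sp3, C2 sp, C3 sp, C4 sp2, C5 sp2, C6 sp2, C7 sp, C8 sp2, C9 sp3

C1 is sp3: 4 σ bonds, 4 electron-density regions.
C2: 2 σ bonds, plus two π bonds — 2 electron domains, sp.
C3: 2 σ bonds, plus two π bonds — 2 electron domains, sp.
C4 is sp2: 3 σ bonds, plus one π bond, 3 electron-density regions.
C5 — 3 σ bonds, plus one π bond. Steric number 3, so sp2.
C6: 3 σ bonds, plus one π bond; 3 regions of electron density → sp2.
C7 carries 2 σ bonds, plus two π bonds, giving a steric number of 2, so it is sp.
C8: 3 σ bonds, plus one π bond; 3 regions of electron density → sp2.
C9: 4 σ bonds — 4 electron domains, sp3.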